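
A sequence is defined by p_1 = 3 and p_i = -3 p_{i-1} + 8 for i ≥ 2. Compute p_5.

83

p_2 = -3(3) + 8 = -1
p_3 = -3(-1) + 8 = 11
p_4 = -3(11) + 8 = -25
p_5 = -3(-25) + 8 = 83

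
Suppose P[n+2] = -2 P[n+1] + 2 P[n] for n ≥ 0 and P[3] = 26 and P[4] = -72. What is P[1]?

3

Rearranging, P[n-2] = (P[n] + 2 P[n-1]) / 2.
P[2] = (-72 + 2(26)) / 2 = -20/2 = -10
P[1] = (26 + 2(-10)) / 2 = 6/2 = 3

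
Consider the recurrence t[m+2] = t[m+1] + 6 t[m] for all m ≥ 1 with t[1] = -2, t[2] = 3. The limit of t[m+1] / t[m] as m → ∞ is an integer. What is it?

3

The characteristic equation is r^2 - r - 6 = 0, which factors as (r - 3)(r + 2) = 0.
So the roots are 3 and -2. Since |3| > |-2| and the coefficient of 3^m is non-zero, the ratio tends to 3.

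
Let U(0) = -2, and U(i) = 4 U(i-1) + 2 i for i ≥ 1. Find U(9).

U(1) = 4·(-2) + 2 = -6
U(2) = 4·(-6) + 4 = -20
U(3) = 4·(-20) + 6 = -74
U(4) = 4·(-74) + 8 = -288
U(5) = 4·(-288) + 10 = -1142
U(6) = 4·(-1142) + 12 = -4556
U(7) = 4·(-4556) + 14 = -18210
U(8) = 4·(-18210) + 16 = -72824
U(9) = 4·(-72824) + 18 = -291278

-291278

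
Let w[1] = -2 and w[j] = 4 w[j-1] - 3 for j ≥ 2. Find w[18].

-51539607551

The fixed point is -3/(1 - 4) = 1, so w[j] - 1 = 4(w[j-1] - 1).
Hence w[j] = -3·4^{j-1} + 1.
w[18] = -3·4^{17} + 1 = -3·17179869184 + 1 = -51539607551.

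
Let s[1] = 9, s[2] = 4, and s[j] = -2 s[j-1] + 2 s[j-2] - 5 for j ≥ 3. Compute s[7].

s[3] = -2(4) + 2(9) - 5 = 5
s[4] = -2(5) + 2(4) - 5 = -7
s[5] = -2(-7) + 2(5) - 5 = 19
s[6] = -2(19) + 2(-7) - 5 = -57
s[7] = -2(-57) + 2(19) - 5 = 147

147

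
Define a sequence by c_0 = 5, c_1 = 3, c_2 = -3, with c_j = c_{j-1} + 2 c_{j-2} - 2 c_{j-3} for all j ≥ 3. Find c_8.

-115

c_3 = (-3) + 2(3) - 2(5) = -7
c_4 = (-7) + 2(-3) - 2(3) = -19
c_5 = (-19) + 2(-7) - 2(-3) = -27
c_6 = (-27) + 2(-19) - 2(-7) = -51
c_7 = (-51) + 2(-27) - 2(-19) = -67
c_8 = (-67) + 2(-51) - 2(-27) = -115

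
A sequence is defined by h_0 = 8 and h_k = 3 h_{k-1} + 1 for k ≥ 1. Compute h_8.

h_1 = 3·8 + 1 = 25
h_2 = 3·25 + 1 = 76
h_3 = 3·76 + 1 = 229
h_4 = 3·229 + 1 = 688
h_5 = 3·688 + 1 = 2065
h_6 = 3·2065 + 1 = 6196
h_7 = 3·6196 + 1 = 18589
h_8 = 3·18589 + 1 = 55768

55768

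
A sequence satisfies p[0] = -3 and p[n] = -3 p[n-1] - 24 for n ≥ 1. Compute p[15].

The fixed point is -24/(1 + 3) = -6, so p[n] + 6 = -3(p[n-1] + 6).
Hence p[n] = 3·(-3)^n - 6.
p[15] = 3·(-3)^{15} - 6 = 3·-14348907 - 6 = -43046727.

-43046727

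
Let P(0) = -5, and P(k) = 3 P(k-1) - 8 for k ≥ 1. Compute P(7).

P(1) = 3·(-5) - 8 = -23
P(2) = 3·(-23) - 8 = -77
P(3) = 3·(-77) - 8 = -239
P(4) = 3·(-239) - 8 = -725
P(5) = 3·(-725) - 8 = -2183
P(6) = 3·(-2183) - 8 = -6557
P(7) = 3·(-6557) - 8 = -19679

-19679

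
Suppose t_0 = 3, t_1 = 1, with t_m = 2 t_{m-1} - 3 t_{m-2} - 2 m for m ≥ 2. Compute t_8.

t_2 = 2*1 - 3*3 - 4 = -11
t_3 = 2*(-11) - 3*1 - 6 = -31
t_4 = 2*(-31) - 3*(-11) - 8 = -37
t_5 = 2*(-37) - 3*(-31) - 10 = 9
t_6 = 2*9 - 3*(-37) - 12 = 117
t_7 = 2*117 - 3*9 - 14 = 193
t_8 = 2*193 - 3*117 - 16 = 19

19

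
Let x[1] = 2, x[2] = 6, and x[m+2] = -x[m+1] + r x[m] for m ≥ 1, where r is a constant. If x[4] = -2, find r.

x[3] = -6 + 2r
x[4] = 6 + 4r
So 6 + 4r = -2, giving r = -2.

-2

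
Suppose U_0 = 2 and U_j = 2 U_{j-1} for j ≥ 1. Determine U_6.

128

U_1 = 2*2 = 4
U_2 = 2*4 = 8
U_3 = 2*8 = 16
U_4 = 2*16 = 32
U_5 = 2*32 = 64
U_6 = 2*64 = 128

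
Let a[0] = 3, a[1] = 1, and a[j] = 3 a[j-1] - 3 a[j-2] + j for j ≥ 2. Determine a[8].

a[2] = 3(1) - 3(3) + 2 = -4
a[3] = 3(-4) - 3(1) + 3 = -12
a[4] = 3(-12) - 3(-4) + 4 = -20
a[5] = 3(-20) - 3(-12) + 5 = -19
a[6] = 3(-19) - 3(-20) + 6 = 9
a[7] = 3(9) - 3(-19) + 7 = 91
a[8] = 3(91) - 3(9) + 8 = 254

254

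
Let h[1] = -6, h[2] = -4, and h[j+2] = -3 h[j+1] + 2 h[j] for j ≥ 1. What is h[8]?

-1112

h[3] = -3*(-4) + 2*(-6) = 0
h[4] = -3*0 + 2*(-4) = -8
h[5] = -3*(-8) + 2*0 = 24
h[6] = -3*24 + 2*(-8) = -88
h[7] = -3*(-88) + 2*24 = 312
h[8] = -3*312 + 2*(-88) = -1112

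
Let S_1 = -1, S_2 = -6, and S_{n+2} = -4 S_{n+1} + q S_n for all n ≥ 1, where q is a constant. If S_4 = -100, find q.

S_3 = 24 - q
S_4 = -96 - 2q
So -96 - 2q = -100, giving q = 2.

2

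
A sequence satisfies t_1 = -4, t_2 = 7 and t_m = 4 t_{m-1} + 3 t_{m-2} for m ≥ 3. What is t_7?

t_3 = 4·7 + 3·(-4) = 16
t_4 = 4·16 + 3·7 = 85
t_5 = 4·85 + 3·16 = 388
t_6 = 4·388 + 3·85 = 1807
t_7 = 4·1807 + 3·388 = 8392

8392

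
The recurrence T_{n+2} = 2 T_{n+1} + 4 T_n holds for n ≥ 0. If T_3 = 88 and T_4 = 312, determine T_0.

Rearranging, T_{n-2} = (T_n - 2 T_{n-1}) / 4.
T_2 = (312 - 2*88) / 4 = 136/4 = 34
T_1 = (88 - 2*34) / 4 = 20/4 = 5
T_0 = (34 - 2*5) / 4 = 24/4 = 6

6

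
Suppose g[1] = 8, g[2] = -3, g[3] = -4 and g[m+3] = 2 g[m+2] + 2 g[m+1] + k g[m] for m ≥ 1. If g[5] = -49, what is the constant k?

g[4] = -14 + 8k
g[5] = -36 + 13k
So -36 + 13k = -49, giving k = -1.

-1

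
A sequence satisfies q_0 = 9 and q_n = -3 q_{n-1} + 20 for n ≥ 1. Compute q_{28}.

The fixed point is 20/(1 + 3) = 5, so q_n - 5 = -3(q_{n-1} - 5).
Hence q_n = 4·(-3)^n + 5.
q_{28} = 4·(-3)^{28} + 5 = 4·22876792454961 + 5 = 91507169819849.

91507169819849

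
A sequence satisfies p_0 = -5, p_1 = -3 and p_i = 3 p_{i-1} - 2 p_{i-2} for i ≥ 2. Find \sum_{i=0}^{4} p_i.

p_2 = 3(-3) - 2(-5) = 1
p_3 = 3(1) - 2(-3) = 9
p_4 = 3(9) - 2(1) = 25
Sum = (-5) + (-3) + 1 + 9 + 25 = 27

27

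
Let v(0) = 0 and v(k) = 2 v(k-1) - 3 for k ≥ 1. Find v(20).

-3145725

The fixed point is -3/(1 - 2) = 3, so v(k) - 3 = 2(v(k-1) - 3).
Hence v(k) = -3·2^k + 3.
v(20) = -3·2^{20} + 3 = -3·1048576 + 3 = -3145725.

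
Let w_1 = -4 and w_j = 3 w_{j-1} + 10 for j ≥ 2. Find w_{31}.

The fixed point is 10/(1 - 3) = -5, so w_j + 5 = 3(w_{j-1} + 5).
Hence w_j = 1·3^{j-1} - 5.
w_{31} = 1·3^{30} - 5 = 1·205891132094649 - 5 = 205891132094644.

205891132094644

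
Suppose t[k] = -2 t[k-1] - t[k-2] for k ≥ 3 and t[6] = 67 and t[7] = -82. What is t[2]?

Rearranging, t[k-2] = -(t[k] + 2 t[k-1]).
t[5] = -(-82 + 2(67)) = -52
t[4] = -(67 + 2(-52)) = 37
t[3] = -(-52 + 2(37)) = -22
t[2] = -(37 + 2(-22)) = 7

7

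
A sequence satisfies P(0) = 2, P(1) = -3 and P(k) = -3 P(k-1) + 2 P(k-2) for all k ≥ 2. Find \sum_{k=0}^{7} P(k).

P(2) = -3(-3) + 2(2) = 13
P(3) = -3(13) + 2(-3) = -45
P(4) = -3(-45) + 2(13) = 161
P(5) = -3(161) + 2(-45) = -573
P(6) = -3(-573) + 2(161) = 2041
P(7) = -3(2041) + 2(-573) = -7269
Sum = 2 + (-3) + 13 + (-45) + 161 + (-573) + 2041 + (-7269) = -5673

-5673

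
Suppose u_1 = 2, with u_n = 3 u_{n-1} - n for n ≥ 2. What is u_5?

64

u_2 = 3·2 - 2 = 4
u_3 = 3·4 - 3 = 9
u_4 = 3·9 - 4 = 23
u_5 = 3·23 - 5 = 64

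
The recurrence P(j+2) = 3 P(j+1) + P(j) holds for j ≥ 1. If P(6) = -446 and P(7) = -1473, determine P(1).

Rearranging, P(j-2) = P(j) - 3 P(j-1).
P(5) = -1473 - 3(-446) = -135
P(4) = -446 - 3(-135) = -41
P(3) = -135 - 3(-41) = -12
P(2) = -41 - 3(-12) = -5
P(1) = -12 - 3(-5) = 3

3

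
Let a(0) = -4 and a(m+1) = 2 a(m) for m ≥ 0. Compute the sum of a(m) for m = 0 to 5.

-252

a(1) = 2·(-4) = -8
a(2) = 2·(-8) = -16
a(3) = 2·(-16) = -32
a(4) = 2·(-32) = -64
a(5) = 2·(-64) = -128
Sum = (-4) + (-8) + (-16) + (-32) + (-64) + (-128) = -252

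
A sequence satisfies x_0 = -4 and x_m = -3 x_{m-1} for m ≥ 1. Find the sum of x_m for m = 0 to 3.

80

x_1 = -3(-4) = 12
x_2 = -3(12) = -36
x_3 = -3(-36) = 108
Sum = (-4) + 12 + (-36) + 108 = 80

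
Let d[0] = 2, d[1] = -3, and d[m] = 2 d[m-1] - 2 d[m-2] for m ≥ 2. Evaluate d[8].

d[2] = 2(-3) - 2(2) = -10
d[3] = 2(-10) - 2(-3) = -14
d[4] = 2(-14) - 2(-10) = -8
d[5] = 2(-8) - 2(-14) = 12
d[6] = 2(12) - 2(-8) = 40
d[7] = 2(40) - 2(12) = 56
d[8] = 2(56) - 2(40) = 32

32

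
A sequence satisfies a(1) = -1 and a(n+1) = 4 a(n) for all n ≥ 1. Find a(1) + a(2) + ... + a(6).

-1365

a(2) = 4(-1) = -4
a(3) = 4(-4) = -16
a(4) = 4(-16) = -64
a(5) = 4(-64) = -256
a(6) = 4(-256) = -1024
Sum = (-1) + (-4) + (-16) + (-64) + (-256) + (-1024) = -1365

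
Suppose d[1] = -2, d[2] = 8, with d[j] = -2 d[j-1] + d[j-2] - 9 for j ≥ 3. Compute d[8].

d[3] = -2·8 + (-2) - 9 = -27
d[4] = -2·(-27) + 8 - 9 = 53
d[5] = -2·53 + (-27) - 9 = -142
d[6] = -2·(-142) + 53 - 9 = 328
d[7] = -2·328 + (-142) - 9 = -807
d[8] = -2·(-807) + 328 - 9 = 1933

1933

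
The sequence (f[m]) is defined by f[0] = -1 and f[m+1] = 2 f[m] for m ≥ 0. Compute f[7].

-128

f[1] = 2*(-1) = -2
f[2] = 2*(-2) = -4
f[3] = 2*(-4) = -8
f[4] = 2*(-8) = -16
f[5] = 2*(-16) = -32
f[6] = 2*(-32) = -64
f[7] = 2*(-64) = -128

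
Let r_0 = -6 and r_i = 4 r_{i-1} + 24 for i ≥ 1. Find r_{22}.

35184372088824

The fixed point is 24/(1 - 4) = -8, so r_i + 8 = 4(r_{i-1} + 8).
Hence r_i = 2·4^i - 8.
r_{22} = 2·4^{22} - 8 = 2·17592186044416 - 8 = 35184372088824.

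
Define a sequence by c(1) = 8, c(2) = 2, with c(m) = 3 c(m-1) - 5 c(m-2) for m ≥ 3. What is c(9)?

3134

c(3) = 3·2 - 5·8 = -34
c(4) = 3·(-34) - 5·2 = -112
c(5) = 3·(-112) - 5·(-34) = -166
c(6) = 3·(-166) - 5·(-112) = 62
c(7) = 3·62 - 5·(-166) = 1016
c(8) = 3·1016 - 5·62 = 2738
c(9) = 3·2738 - 5·1016 = 3134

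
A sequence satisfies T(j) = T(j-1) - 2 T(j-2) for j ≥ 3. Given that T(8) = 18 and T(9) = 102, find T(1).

-6

Rearranging, T(j-2) = (T(j) - T(j-1)) / -2.
T(7) = (102 - 18) / -2 = 84/-2 = -42
T(6) = (18 - (-42)) / -2 = 60/-2 = -30
T(5) = (-42 - (-30)) / -2 = -12/-2 = 6
T(4) = (-30 - 6) / -2 = -36/-2 = 18
T(3) = (6 - 18) / -2 = -12/-2 = 6
T(2) = (18 - 6) / -2 = 12/-2 = -6
T(1) = (6 - (-6)) / -2 = 12/-2 = -6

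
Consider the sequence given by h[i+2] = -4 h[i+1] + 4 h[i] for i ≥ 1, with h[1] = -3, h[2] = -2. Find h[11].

h[3] = -4(-2) + 4(-3) = -4
h[4] = -4(-4) + 4(-2) = 8
h[5] = -4(8) + 4(-4) = -48
h[6] = -4(-48) + 4(8) = 224
h[7] = -4(224) + 4(-48) = -1088
h[8] = -4(-1088) + 4(224) = 5248
h[9] = -4(5248) + 4(-1088) = -25344
h[10] = -4(-25344) + 4(5248) = 122368
h[11] = -4(122368) + 4(-25344) = -590848

-590848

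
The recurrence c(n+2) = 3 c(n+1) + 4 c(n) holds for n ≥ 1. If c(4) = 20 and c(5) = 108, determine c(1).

Rearranging, c(n-2) = (c(n) - 3 c(n-1)) / 4.
c(3) = (108 - 3·20) / 4 = 48/4 = 12
c(2) = (20 - 3·12) / 4 = -16/4 = -4
c(1) = (12 - 3·(-4)) / 4 = 24/4 = 6

6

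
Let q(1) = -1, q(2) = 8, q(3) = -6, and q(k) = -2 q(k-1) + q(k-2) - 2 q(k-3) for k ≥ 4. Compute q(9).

-3138

q(4) = -2·(-6) + 8 - 2·(-1) = 22
q(5) = -2·22 + (-6) - 2·8 = -66
q(6) = -2·(-66) + 22 - 2·(-6) = 166
q(7) = -2·166 + (-66) - 2·22 = -442
q(8) = -2·(-442) + 166 - 2·(-66) = 1182
q(9) = -2·1182 + (-442) - 2·166 = -3138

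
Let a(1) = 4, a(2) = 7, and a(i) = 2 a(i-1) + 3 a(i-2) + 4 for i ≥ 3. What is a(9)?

21324

a(3) = 2(7) + 3(4) + 4 = 30
a(4) = 2(30) + 3(7) + 4 = 85
a(5) = 2(85) + 3(30) + 4 = 264
a(6) = 2(264) + 3(85) + 4 = 787
a(7) = 2(787) + 3(264) + 4 = 2370
a(8) = 2(2370) + 3(787) + 4 = 7105
a(9) = 2(7105) + 3(2370) + 4 = 21324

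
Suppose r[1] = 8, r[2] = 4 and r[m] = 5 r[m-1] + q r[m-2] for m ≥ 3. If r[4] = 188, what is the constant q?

2

r[3] = 20 + 8q
r[4] = 100 + 44q
So 100 + 44q = 188, giving q = 2.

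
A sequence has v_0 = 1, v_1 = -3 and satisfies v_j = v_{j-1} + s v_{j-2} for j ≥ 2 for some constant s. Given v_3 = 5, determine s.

-4

v_2 = -3 + s
v_3 = -3 - 2s
So -3 - 2s = 5, giving s = -4.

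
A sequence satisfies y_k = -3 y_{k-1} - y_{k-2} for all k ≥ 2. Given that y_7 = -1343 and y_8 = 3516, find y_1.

Rearranging, y_{k-2} = -(y_k + 3 y_{k-1}).
y_6 = -(3516 + 3*(-1343)) = 513
y_5 = -(-1343 + 3*513) = -196
y_4 = -(513 + 3*(-196)) = 75
y_3 = -(-196 + 3*75) = -29
y_2 = -(75 + 3*(-29)) = 12
y_1 = -(-29 + 3*12) = -7

-7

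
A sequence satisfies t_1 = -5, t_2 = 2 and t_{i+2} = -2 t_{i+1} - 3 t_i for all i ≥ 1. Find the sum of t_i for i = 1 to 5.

3

t_3 = -2*2 - 3*(-5) = 11
t_4 = -2*11 - 3*2 = -28
t_5 = -2*(-28) - 3*11 = 23
Sum = (-5) + 2 + 11 + (-28) + 23 = 3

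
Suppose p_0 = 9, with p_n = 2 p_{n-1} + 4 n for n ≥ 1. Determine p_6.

p_1 = 2(9) + 4 = 22
p_2 = 2(22) + 8 = 52
p_3 = 2(52) + 12 = 116
p_4 = 2(116) + 16 = 248
p_5 = 2(248) + 20 = 516
p_6 = 2(516) + 24 = 1056

1056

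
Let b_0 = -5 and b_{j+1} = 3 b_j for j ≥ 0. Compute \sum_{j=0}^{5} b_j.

-1820

b_1 = 3*(-5) = -15
b_2 = 3*(-15) = -45
b_3 = 3*(-45) = -135
b_4 = 3*(-135) = -405
b_5 = 3*(-405) = -1215
Sum = (-5) + (-15) + (-45) + (-135) + (-405) + (-1215) = -1820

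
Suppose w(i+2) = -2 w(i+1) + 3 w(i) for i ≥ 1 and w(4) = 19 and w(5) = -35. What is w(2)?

7

Rearranging, w(i-2) = (w(i) + 2 w(i-1)) / 3.
w(3) = (-35 + 2*19) / 3 = 3/3 = 1
w(2) = (19 + 2*1) / 3 = 21/3 = 7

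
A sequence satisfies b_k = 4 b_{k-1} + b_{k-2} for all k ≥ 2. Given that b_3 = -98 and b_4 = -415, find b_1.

Rearranging, b_{k-2} = b_k - 4 b_{k-1}.
b_2 = -415 - 4*(-98) = -23
b_1 = -98 - 4*(-23) = -6

-6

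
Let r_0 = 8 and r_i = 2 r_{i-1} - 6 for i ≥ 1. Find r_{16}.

The fixed point is -6/(1 - 2) = 6, so r_i - 6 = 2(r_{i-1} - 6).
Hence r_i = 2·2^i + 6.
r_{16} = 2·2^{16} + 6 = 2·65536 + 6 = 131078.

131078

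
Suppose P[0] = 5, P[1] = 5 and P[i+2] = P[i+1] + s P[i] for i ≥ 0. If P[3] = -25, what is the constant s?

P[2] = 5 + 5s
P[3] = 5 + 10s
So 5 + 10s = -25, giving s = -3.

-3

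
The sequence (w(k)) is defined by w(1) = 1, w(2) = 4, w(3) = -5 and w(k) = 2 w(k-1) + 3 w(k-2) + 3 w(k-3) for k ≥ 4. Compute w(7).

w(4) = 2*(-5) + 3*4 + 3*1 = 5
w(5) = 2*5 + 3*(-5) + 3*4 = 7
w(6) = 2*7 + 3*5 + 3*(-5) = 14
w(7) = 2*14 + 3*7 + 3*5 = 64

64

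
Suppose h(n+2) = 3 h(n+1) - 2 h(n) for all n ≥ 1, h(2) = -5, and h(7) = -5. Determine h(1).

Let h(1) = x.
h(3) = -15 - 2x
h(4) = -35 - 6x
h(5) = -75 - 14x
h(6) = -155 - 30x
h(7) = -315 - 62x
So -315 - 62x = -5, giving x = -5.

-5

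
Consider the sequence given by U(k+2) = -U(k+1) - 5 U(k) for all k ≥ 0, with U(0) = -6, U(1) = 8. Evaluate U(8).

2262

U(2) = -8 - 5*(-6) = 22
U(3) = -22 - 5*8 = -62
U(4) = -(-62) - 5*22 = -48
U(5) = -(-48) - 5*(-62) = 358
U(6) = -358 - 5*(-48) = -118
U(7) = -(-118) - 5*358 = -1672
U(8) = -(-1672) - 5*(-118) = 2262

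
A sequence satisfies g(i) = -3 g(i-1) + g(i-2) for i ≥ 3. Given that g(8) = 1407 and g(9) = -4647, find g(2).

Rearranging, g(i-2) = g(i) + 3 g(i-1).
g(7) = -4647 + 3(1407) = -426
g(6) = 1407 + 3(-426) = 129
g(5) = -426 + 3(129) = -39
g(4) = 129 + 3(-39) = 12
g(3) = -39 + 3(12) = -3
g(2) = 12 + 3(-3) = 3

3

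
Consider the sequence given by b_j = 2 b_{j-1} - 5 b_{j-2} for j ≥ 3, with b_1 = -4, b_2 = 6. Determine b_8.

b_3 = 2(6) - 5(-4) = 32
b_4 = 2(32) - 5(6) = 34
b_5 = 2(34) - 5(32) = -92
b_6 = 2(-92) - 5(34) = -354
b_7 = 2(-354) - 5(-92) = -248
b_8 = 2(-248) - 5(-354) = 1274

1274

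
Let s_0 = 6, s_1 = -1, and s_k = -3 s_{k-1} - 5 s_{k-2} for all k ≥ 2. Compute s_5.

s_2 = -3*(-1) - 5*6 = -27
s_3 = -3*(-27) - 5*(-1) = 86
s_4 = -3*86 - 5*(-27) = -123
s_5 = -3*(-123) - 5*86 = -61

-61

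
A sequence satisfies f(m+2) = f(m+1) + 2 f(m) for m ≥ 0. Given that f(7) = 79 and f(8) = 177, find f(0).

7

Rearranging, f(m-2) = (f(m) - f(m-1)) / 2.
f(6) = (177 - 79) / 2 = 98/2 = 49
f(5) = (79 - 49) / 2 = 30/2 = 15
f(4) = (49 - 15) / 2 = 34/2 = 17
f(3) = (15 - 17) / 2 = -2/2 = -1
f(2) = (17 - (-1)) / 2 = 18/2 = 9
f(1) = (-1 - 9) / 2 = -10/2 = -5
f(0) = (9 - (-5)) / 2 = 14/2 = 7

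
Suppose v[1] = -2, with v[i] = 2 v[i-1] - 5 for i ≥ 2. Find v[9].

v[2] = 2·(-2) - 5 = -9
v[3] = 2·(-9) - 5 = -23
v[4] = 2·(-23) - 5 = -51
v[5] = 2·(-51) - 5 = -107
v[6] = 2·(-107) - 5 = -219
v[7] = 2·(-219) - 5 = -443
v[8] = 2·(-443) - 5 = -891
v[9] = 2·(-891) - 5 = -1787

-1787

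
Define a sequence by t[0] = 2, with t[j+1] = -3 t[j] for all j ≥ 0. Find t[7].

t[1] = -3(2) = -6
t[2] = -3(-6) = 18
t[3] = -3(18) = -54
t[4] = -3(-54) = 162
t[5] = -3(162) = -486
t[6] = -3(-486) = 1458
t[7] = -3(1458) = -4374

-4374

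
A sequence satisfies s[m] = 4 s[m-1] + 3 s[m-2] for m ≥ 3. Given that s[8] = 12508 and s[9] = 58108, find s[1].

Rearranging, s[m-2] = (s[m] - 4 s[m-1]) / 3.
s[7] = (58108 - 4*12508) / 3 = 8076/3 = 2692
s[6] = (12508 - 4*2692) / 3 = 1740/3 = 580
s[5] = (2692 - 4*580) / 3 = 372/3 = 124
s[4] = (580 - 4*124) / 3 = 84/3 = 28
s[3] = (124 - 4*28) / 3 = 12/3 = 4
s[2] = (28 - 4*4) / 3 = 12/3 = 4
s[1] = (4 - 4*4) / 3 = -12/3 = -4

-4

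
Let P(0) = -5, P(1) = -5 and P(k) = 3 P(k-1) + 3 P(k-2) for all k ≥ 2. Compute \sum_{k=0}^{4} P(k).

P(2) = 3(-5) + 3(-5) = -30
P(3) = 3(-30) + 3(-5) = -105
P(4) = 3(-105) + 3(-30) = -405
Sum = (-5) + (-5) + (-30) + (-105) + (-405) = -550

-550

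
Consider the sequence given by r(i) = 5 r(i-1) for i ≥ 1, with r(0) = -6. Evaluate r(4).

-3750

r(1) = 5*(-6) = -30
r(2) = 5*(-30) = -150
r(3) = 5*(-150) = -750
r(4) = 5*(-750) = -3750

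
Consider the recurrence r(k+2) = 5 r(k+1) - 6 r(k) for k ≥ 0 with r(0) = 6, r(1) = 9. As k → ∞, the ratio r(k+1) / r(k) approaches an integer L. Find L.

The characteristic equation is r^2 - 5r + 6 = 0, which factors as (r - 3)(r - 2) = 0.
So the roots are 3 and 2. Since |3| > |2| and the coefficient of 3^k is non-zero, the ratio tends to 3.

3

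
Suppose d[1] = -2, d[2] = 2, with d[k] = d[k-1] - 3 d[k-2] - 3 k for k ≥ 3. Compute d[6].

d[3] = 2 - 3·(-2) - 9 = -1
d[4] = (-1) - 3·2 - 12 = -19
d[5] = (-19) - 3·(-1) - 15 = -31
d[6] = (-31) - 3·(-19) - 18 = 8

8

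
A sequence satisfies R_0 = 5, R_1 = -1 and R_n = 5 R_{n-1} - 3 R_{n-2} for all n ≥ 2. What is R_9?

R_2 = 5(-1) - 3(5) = -20
R_3 = 5(-20) - 3(-1) = -97
R_4 = 5(-97) - 3(-20) = -425
R_5 = 5(-425) - 3(-97) = -1834
R_6 = 5(-1834) - 3(-425) = -7895
R_7 = 5(-7895) - 3(-1834) = -33973
R_8 = 5(-33973) - 3(-7895) = -146180
R_9 = 5(-146180) - 3(-33973) = -628981

-628981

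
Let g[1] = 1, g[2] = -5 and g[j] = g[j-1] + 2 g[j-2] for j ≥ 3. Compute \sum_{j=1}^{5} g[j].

-39

g[3] = (-5) + 2(1) = -3
g[4] = (-3) + 2(-5) = -13
g[5] = (-13) + 2(-3) = -19
Sum = 1 + (-5) + (-3) + (-13) + (-19) = -39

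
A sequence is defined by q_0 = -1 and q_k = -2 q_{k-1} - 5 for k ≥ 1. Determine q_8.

q_1 = -2·(-1) - 5 = -3
q_2 = -2·(-3) - 5 = 1
q_3 = -2·1 - 5 = -7
q_4 = -2·(-7) - 5 = 9
q_5 = -2·9 - 5 = -23
q_6 = -2·(-23) - 5 = 41
q_7 = -2·41 - 5 = -87
q_8 = -2·(-87) - 5 = 169

169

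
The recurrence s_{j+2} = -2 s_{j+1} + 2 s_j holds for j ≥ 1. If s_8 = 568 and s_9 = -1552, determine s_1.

Rearranging, s_{j-2} = (s_j + 2 s_{j-1}) / 2.
s_7 = (-1552 + 2·568) / 2 = -416/2 = -208
s_6 = (568 + 2·(-208)) / 2 = 152/2 = 76
s_5 = (-208 + 2·76) / 2 = -56/2 = -28
s_4 = (76 + 2·(-28)) / 2 = 20/2 = 10
s_3 = (-28 + 2·10) / 2 = -8/2 = -4
s_2 = (10 + 2·(-4)) / 2 = 2/2 = 1
s_1 = (-4 + 2·1) / 2 = -2/2 = -1

-1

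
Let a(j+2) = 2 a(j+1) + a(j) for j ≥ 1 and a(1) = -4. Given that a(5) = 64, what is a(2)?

Let a(2) = v.
a(3) = -4 + 2v
a(4) = -8 + 5v
a(5) = -20 + 12v
So -20 + 12v = 64, giving v = 7.

7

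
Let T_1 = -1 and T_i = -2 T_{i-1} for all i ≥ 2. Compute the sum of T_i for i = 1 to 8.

T_2 = -2(-1) = 2
T_3 = -2(2) = -4
T_4 = -2(-4) = 8
T_5 = -2(8) = -16
T_6 = -2(-16) = 32
T_7 = -2(32) = -64
T_8 = -2(-64) = 128
Sum = (-1) + 2 + (-4) + 8 + (-16) + 32 + (-64) + 128 = 85

85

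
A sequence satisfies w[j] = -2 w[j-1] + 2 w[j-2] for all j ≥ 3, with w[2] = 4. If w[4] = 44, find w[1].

Let w[1] = y.
w[3] = -8 + 2y
w[4] = 24 - 4y
So 24 - 4y = 44, giving y = -5.

-5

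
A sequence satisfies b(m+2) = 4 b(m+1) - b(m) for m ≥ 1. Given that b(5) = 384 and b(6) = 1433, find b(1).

Rearranging, b(m-2) = -(b(m) - 4 b(m-1)).
b(4) = -(1433 - 4·384) = 103
b(3) = -(384 - 4·103) = 28
b(2) = -(103 - 4·28) = 9
b(1) = -(28 - 4·9) = 8

8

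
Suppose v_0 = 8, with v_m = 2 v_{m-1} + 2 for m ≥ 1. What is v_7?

1278

v_1 = 2·8 + 2 = 18
v_2 = 2·18 + 2 = 38
v_3 = 2·38 + 2 = 78
v_4 = 2·78 + 2 = 158
v_5 = 2·158 + 2 = 318
v_6 = 2·318 + 2 = 638
v_7 = 2·638 + 2 = 1278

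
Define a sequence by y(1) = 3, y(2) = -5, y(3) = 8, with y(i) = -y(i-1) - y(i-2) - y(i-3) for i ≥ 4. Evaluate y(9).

3

y(4) = -8 - (-5) - 3 = -6
y(5) = -(-6) - 8 - (-5) = 3
y(6) = -3 - (-6) - 8 = -5
y(7) = -(-5) - 3 - (-6) = 8
y(8) = -8 - (-5) - 3 = -6
y(9) = -(-6) - 8 - (-5) = 3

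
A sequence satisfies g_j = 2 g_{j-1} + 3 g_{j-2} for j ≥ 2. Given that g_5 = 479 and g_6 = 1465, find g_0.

9

Rearranging, g_{j-2} = (g_j - 2 g_{j-1}) / 3.
g_4 = (1465 - 2*479) / 3 = 507/3 = 169
g_3 = (479 - 2*169) / 3 = 141/3 = 47
g_2 = (169 - 2*47) / 3 = 75/3 = 25
g_1 = (47 - 2*25) / 3 = -3/3 = -1
g_0 = (25 - 2*(-1)) / 3 = 27/3 = 9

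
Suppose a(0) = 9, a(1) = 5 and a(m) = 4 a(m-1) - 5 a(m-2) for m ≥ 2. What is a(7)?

-2125

a(2) = 4*5 - 5*9 = -25
a(3) = 4*(-25) - 5*5 = -125
a(4) = 4*(-125) - 5*(-25) = -375
a(5) = 4*(-375) - 5*(-125) = -875
a(6) = 4*(-875) - 5*(-375) = -1625
a(7) = 4*(-1625) - 5*(-875) = -2125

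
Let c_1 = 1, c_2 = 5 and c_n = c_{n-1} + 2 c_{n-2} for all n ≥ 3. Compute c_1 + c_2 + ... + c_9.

c_3 = 5 + 2·1 = 7
c_4 = 7 + 2·5 = 17
c_5 = 17 + 2·7 = 31
c_6 = 31 + 2·17 = 65
c_7 = 65 + 2·31 = 127
c_8 = 127 + 2·65 = 257
c_9 = 257 + 2·127 = 511
Sum = 1 + 5 + 7 + 17 + 31 + 65 + 127 + 257 + 511 = 1021

1021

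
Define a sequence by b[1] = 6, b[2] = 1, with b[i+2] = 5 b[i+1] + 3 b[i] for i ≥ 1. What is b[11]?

b[3] = 5*1 + 3*6 = 23
b[4] = 5*23 + 3*1 = 118
b[5] = 5*118 + 3*23 = 659
b[6] = 5*659 + 3*118 = 3649
b[7] = 5*3649 + 3*659 = 20222
b[8] = 5*20222 + 3*3649 = 112057
b[9] = 5*112057 + 3*20222 = 620951
b[10] = 5*620951 + 3*112057 = 3440926
b[11] = 5*3440926 + 3*620951 = 19067483

19067483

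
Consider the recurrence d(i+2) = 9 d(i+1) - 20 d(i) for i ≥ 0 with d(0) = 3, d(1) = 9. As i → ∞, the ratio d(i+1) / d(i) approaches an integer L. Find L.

5

The characteristic equation is r^2 - 9r + 20 = 0, which factors as (r - 5)(r - 4) = 0.
So the roots are 5 and 4. Since |5| > |4| and the coefficient of 5^i is non-zero, the ratio tends to 5.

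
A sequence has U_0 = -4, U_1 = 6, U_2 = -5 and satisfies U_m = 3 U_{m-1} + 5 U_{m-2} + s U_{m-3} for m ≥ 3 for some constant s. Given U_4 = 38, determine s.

U_3 = 15 - 4s
U_4 = 20 - 6s
So 20 - 6s = 38, giving s = -3.

-3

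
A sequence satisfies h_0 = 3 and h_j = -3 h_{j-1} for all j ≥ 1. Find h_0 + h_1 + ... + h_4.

h_1 = -3*3 = -9
h_2 = -3*(-9) = 27
h_3 = -3*27 = -81
h_4 = -3*(-81) = 243
Sum = 3 + (-9) + 27 + (-81) + 243 = 183

183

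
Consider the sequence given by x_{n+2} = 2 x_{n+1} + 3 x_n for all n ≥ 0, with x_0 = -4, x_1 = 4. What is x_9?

x_2 = 2(4) + 3(-4) = -4
x_3 = 2(-4) + 3(4) = 4
x_4 = 2(4) + 3(-4) = -4
x_5 = 2(-4) + 3(4) = 4
x_6 = 2(4) + 3(-4) = -4
x_7 = 2(-4) + 3(4) = 4
x_8 = 2(4) + 3(-4) = -4
x_9 = 2(-4) + 3(4) = 4

4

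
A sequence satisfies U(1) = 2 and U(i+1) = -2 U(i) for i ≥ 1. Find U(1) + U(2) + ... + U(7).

86

U(2) = -2*2 = -4
U(3) = -2*(-4) = 8
U(4) = -2*8 = -16
U(5) = -2*(-16) = 32
U(6) = -2*32 = -64
U(7) = -2*(-64) = 128
Sum = 2 + (-4) + 8 + (-16) + 32 + (-64) + 128 = 86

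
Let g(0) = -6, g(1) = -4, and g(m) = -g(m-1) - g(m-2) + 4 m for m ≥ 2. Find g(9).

6

g(2) = -(-4) - (-6) + 8 = 18
g(3) = -18 - (-4) + 12 = -2
g(4) = -(-2) - 18 + 16 = 0
g(5) = -0 - (-2) + 20 = 22
g(6) = -22 - 0 + 24 = 2
g(7) = -2 - 22 + 28 = 4
g(8) = -4 - 2 + 32 = 26
g(9) = -26 - 4 + 36 = 6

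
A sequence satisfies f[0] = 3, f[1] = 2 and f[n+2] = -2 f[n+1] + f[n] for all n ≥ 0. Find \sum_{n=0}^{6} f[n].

-32

f[2] = -2(2) + 3 = -1
f[3] = -2(-1) + 2 = 4
f[4] = -2(4) + (-1) = -9
f[5] = -2(-9) + 4 = 22
f[6] = -2(22) + (-9) = -53
Sum = 3 + 2 + (-1) + 4 + (-9) + 22 + (-53) = -32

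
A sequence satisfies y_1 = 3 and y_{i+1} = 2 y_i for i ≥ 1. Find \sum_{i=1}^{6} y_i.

189

y_2 = 2·3 = 6
y_3 = 2·6 = 12
y_4 = 2·12 = 24
y_5 = 2·24 = 48
y_6 = 2·48 = 96
Sum = 3 + 6 + 12 + 24 + 48 + 96 = 189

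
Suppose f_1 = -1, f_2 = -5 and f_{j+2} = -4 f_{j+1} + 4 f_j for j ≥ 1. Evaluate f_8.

f_3 = -4·(-5) + 4·(-1) = 16
f_4 = -4·16 + 4·(-5) = -84
f_5 = -4·(-84) + 4·16 = 400
f_6 = -4·400 + 4·(-84) = -1936
f_7 = -4·(-1936) + 4·400 = 9344
f_8 = -4·9344 + 4·(-1936) = -45120

-45120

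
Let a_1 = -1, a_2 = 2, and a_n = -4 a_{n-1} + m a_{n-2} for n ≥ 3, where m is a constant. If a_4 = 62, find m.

5

a_3 = -8 - m
a_4 = 32 + 6m
So 32 + 6m = 62, giving m = 5.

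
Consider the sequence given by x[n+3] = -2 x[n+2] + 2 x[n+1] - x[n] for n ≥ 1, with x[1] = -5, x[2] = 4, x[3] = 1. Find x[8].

556

x[4] = -2(1) + 2(4) - (-5) = 11
x[5] = -2(11) + 2(1) - 4 = -24
x[6] = -2(-24) + 2(11) - 1 = 69
x[7] = -2(69) + 2(-24) - 11 = -197
x[8] = -2(-197) + 2(69) - (-24) = 556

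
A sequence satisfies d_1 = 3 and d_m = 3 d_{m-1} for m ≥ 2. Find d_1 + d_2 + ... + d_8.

9840

d_2 = 3(3) = 9
d_3 = 3(9) = 27
d_4 = 3(27) = 81
d_5 = 3(81) = 243
d_6 = 3(243) = 729
d_7 = 3(729) = 2187
d_8 = 3(2187) = 6561
Sum = 3 + 9 + 27 + 81 + 243 + 729 + 2187 + 6561 = 9840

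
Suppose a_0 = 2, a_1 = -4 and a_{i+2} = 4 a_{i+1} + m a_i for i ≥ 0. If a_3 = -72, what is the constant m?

-2

a_2 = -16 + 2m
a_3 = -64 + 4m
So -64 + 4m = -72, giving m = -2.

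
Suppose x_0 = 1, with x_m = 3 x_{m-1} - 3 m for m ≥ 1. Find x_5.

-294

x_1 = 3*1 - 3 = 0
x_2 = 3*0 - 6 = -6
x_3 = 3*(-6) - 9 = -27
x_4 = 3*(-27) - 12 = -93
x_5 = 3*(-93) - 15 = -294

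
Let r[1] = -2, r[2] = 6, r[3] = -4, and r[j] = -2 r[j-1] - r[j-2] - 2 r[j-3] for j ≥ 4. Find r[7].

-76

r[4] = -2*(-4) - 6 - 2*(-2) = 6
r[5] = -2*6 - (-4) - 2*6 = -20
r[6] = -2*(-20) - 6 - 2*(-4) = 42
r[7] = -2*42 - (-20) - 2*6 = -76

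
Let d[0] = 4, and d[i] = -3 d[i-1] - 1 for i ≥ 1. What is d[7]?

d[1] = -3·4 - 1 = -13
d[2] = -3·(-13) - 1 = 38
d[3] = -3·38 - 1 = -115
d[4] = -3·(-115) - 1 = 344
d[5] = -3·344 - 1 = -1033
d[6] = -3·(-1033) - 1 = 3098
d[7] = -3·3098 - 1 = -9295

-9295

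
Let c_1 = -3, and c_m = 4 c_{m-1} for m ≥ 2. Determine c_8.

-49152

c_2 = 4(-3) = -12
c_3 = 4(-12) = -48
c_4 = 4(-48) = -192
c_5 = 4(-192) = -768
c_6 = 4(-768) = -3072
c_7 = 4(-3072) = -12288
c_8 = 4(-12288) = -49152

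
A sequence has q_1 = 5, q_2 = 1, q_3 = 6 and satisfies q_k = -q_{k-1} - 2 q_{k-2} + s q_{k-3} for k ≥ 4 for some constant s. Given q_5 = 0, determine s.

-1

q_4 = -8 + 5s
q_5 = -4 - 4s
So -4 - 4s = 0, giving s = -1.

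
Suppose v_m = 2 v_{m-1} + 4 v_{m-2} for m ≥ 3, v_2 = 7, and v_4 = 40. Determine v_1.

Let v_1 = w.
v_3 = 14 + 4w
v_4 = 56 + 8w
So 56 + 8w = 40, giving w = -2.

-2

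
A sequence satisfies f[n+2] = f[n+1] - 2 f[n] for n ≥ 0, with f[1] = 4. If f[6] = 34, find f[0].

7

Let f[0] = x.
f[2] = 4 - 2x
f[3] = -4 - 2x
f[4] = -12 + 2x
f[5] = -4 + 6x
f[6] = 20 + 2x
So 20 + 2x = 34, giving x = 7.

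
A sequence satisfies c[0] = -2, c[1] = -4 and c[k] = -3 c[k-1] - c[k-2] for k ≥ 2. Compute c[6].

c[2] = -3(-4) - (-2) = 14
c[3] = -3(14) - (-4) = -38
c[4] = -3(-38) - 14 = 100
c[5] = -3(100) - (-38) = -262
c[6] = -3(-262) - 100 = 686

686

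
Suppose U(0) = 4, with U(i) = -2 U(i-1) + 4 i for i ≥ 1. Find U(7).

U(1) = -2·4 + 4 = -4
U(2) = -2·(-4) + 8 = 16
U(3) = -2·16 + 12 = -20
U(4) = -2·(-20) + 16 = 56
U(5) = -2·56 + 20 = -92
U(6) = -2·(-92) + 24 = 208
U(7) = -2·208 + 28 = -388

-388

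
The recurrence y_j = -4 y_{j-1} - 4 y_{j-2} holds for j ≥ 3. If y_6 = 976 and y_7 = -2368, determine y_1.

2

Rearranging, y_{j-2} = (y_j + 4 y_{j-1}) / -4.
y_5 = (-2368 + 4(976)) / -4 = 1536/-4 = -384
y_4 = (976 + 4(-384)) / -4 = -560/-4 = 140
y_3 = (-384 + 4(140)) / -4 = 176/-4 = -44
y_2 = (140 + 4(-44)) / -4 = -36/-4 = 9
y_1 = (-44 + 4(9)) / -4 = -8/-4 = 2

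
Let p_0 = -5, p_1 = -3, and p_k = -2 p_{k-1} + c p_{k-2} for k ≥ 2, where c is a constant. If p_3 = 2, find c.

p_2 = 6 - 5c
p_3 = -12 + 7c
So -12 + 7c = 2, giving c = 2.

2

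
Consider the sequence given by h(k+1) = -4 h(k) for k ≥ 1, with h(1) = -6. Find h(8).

h(2) = -4*(-6) = 24
h(3) = -4*24 = -96
h(4) = -4*(-96) = 384
h(5) = -4*384 = -1536
h(6) = -4*(-1536) = 6144
h(7) = -4*6144 = -24576
h(8) = -4*(-24576) = 98304

98304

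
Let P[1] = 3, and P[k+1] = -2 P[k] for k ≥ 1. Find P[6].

-96

P[2] = -2·3 = -6
P[3] = -2·(-6) = 12
P[4] = -2·12 = -24
P[5] = -2·(-24) = 48
P[6] = -2·48 = -96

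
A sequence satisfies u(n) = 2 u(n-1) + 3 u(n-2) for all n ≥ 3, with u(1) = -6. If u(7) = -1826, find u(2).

-4

Let u(2) = w.
u(3) = -18 + 2w
u(4) = -36 + 7w
u(5) = -126 + 20w
u(6) = -360 + 61w
u(7) = -1098 + 182w
So -1098 + 182w = -1826, giving w = -4.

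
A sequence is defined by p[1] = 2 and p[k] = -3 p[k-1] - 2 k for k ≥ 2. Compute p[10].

p[2] = -3*2 - 4 = -10
p[3] = -3*(-10) - 6 = 24
p[4] = -3*24 - 8 = -80
p[5] = -3*(-80) - 10 = 230
p[6] = -3*230 - 12 = -702
p[7] = -3*(-702) - 14 = 2092
p[8] = -3*2092 - 16 = -6292
p[9] = -3*(-6292) - 18 = 18858
p[10] = -3*18858 - 20 = -56594

-56594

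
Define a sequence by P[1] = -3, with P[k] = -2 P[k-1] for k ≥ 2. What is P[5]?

P[2] = -2(-3) = 6
P[3] = -2(6) = -12
P[4] = -2(-12) = 24
P[5] = -2(24) = -48

-48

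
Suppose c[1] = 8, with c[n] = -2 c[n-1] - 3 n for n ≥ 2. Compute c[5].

149

c[2] = -2·8 - 6 = -22
c[3] = -2·(-22) - 9 = 35
c[4] = -2·35 - 12 = -82
c[5] = -2·(-82) - 15 = 149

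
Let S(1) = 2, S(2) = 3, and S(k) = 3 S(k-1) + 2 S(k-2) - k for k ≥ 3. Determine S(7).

S(3) = 3(3) + 2(2) - 3 = 10
S(4) = 3(10) + 2(3) - 4 = 32
S(5) = 3(32) + 2(10) - 5 = 111
S(6) = 3(111) + 2(32) - 6 = 391
S(7) = 3(391) + 2(111) - 7 = 1388

1388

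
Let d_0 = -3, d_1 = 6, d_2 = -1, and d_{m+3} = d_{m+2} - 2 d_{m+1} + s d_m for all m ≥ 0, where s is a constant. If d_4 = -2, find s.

d_3 = -13 - 3s
d_4 = -11 + 3s
So -11 + 3s = -2, giving s = 3.

3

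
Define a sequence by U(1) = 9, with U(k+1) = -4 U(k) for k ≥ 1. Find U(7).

U(2) = -4*9 = -36
U(3) = -4*(-36) = 144
U(4) = -4*144 = -576
U(5) = -4*(-576) = 2304
U(6) = -4*2304 = -9216
U(7) = -4*(-9216) = 36864

36864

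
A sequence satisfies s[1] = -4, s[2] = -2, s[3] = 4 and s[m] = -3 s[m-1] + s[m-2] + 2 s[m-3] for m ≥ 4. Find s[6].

-212

s[4] = -3(4) + (-2) + 2(-4) = -22
s[5] = -3(-22) + 4 + 2(-2) = 66
s[6] = -3(66) + (-22) + 2(4) = -212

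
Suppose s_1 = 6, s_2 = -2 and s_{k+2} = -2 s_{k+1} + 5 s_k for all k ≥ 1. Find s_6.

-1042

s_3 = -2·(-2) + 5·6 = 34
s_4 = -2·34 + 5·(-2) = -78
s_5 = -2·(-78) + 5·34 = 326
s_6 = -2·326 + 5·(-78) = -1042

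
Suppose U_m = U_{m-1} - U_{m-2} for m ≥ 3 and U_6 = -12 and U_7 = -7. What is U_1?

-7

Rearranging, U_{m-2} = -(U_m - U_{m-1}).
U_5 = -(-7 - (-12)) = -5
U_4 = -(-12 - (-5)) = 7
U_3 = -(-5 - 7) = 12
U_2 = -(7 - 12) = 5
U_1 = -(12 - 5) = -7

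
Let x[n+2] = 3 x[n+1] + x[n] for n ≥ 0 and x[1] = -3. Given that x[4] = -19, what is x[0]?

8

Let x[0] = z.
x[2] = -9 + z
x[3] = -30 + 3z
x[4] = -99 + 10z
So -99 + 10z = -19, giving z = 8.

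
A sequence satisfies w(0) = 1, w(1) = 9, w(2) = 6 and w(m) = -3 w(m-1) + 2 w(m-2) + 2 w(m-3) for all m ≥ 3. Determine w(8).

2500

w(3) = -3·6 + 2·9 + 2·1 = 2
w(4) = -3·2 + 2·6 + 2·9 = 24
w(5) = -3·24 + 2·2 + 2·6 = -56
w(6) = -3·(-56) + 2·24 + 2·2 = 220
w(7) = -3·220 + 2·(-56) + 2·24 = -724
w(8) = -3·(-724) + 2·220 + 2·(-56) = 2500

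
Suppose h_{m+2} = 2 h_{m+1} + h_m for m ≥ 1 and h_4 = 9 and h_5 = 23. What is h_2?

Rearranging, h_{m-2} = h_m - 2 h_{m-1}.
h_3 = 23 - 2·9 = 5
h_2 = 9 - 2·5 = -1

-1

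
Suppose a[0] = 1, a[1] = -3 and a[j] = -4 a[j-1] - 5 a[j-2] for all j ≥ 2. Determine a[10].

a[2] = -4(-3) - 5(1) = 7
a[3] = -4(7) - 5(-3) = -13
a[4] = -4(-13) - 5(7) = 17
a[5] = -4(17) - 5(-13) = -3
a[6] = -4(-3) - 5(17) = -73
a[7] = -4(-73) - 5(-3) = 307
a[8] = -4(307) - 5(-73) = -863
a[9] = -4(-863) - 5(307) = 1917
a[10] = -4(1917) - 5(-863) = -3353

-3353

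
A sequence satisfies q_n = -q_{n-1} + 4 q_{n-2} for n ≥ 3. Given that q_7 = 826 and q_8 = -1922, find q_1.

Rearranging, q_{n-2} = (q_n + q_{n-1}) / 4.
q_6 = (-1922 + 826) / 4 = -1096/4 = -274
q_5 = (826 + (-274)) / 4 = 552/4 = 138
q_4 = (-274 + 138) / 4 = -136/4 = -34
q_3 = (138 + (-34)) / 4 = 104/4 = 26
q_2 = (-34 + 26) / 4 = -8/4 = -2
q_1 = (26 + (-2)) / 4 = 24/4 = 6

6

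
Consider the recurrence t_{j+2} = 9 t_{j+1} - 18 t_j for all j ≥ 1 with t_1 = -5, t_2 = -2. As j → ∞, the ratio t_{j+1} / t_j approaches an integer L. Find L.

6

The characteristic equation is r^2 - 9r + 18 = 0, which factors as (r - 6)(r - 3) = 0.
So the roots are 6 and 3. Since |6| > |3| and the coefficient of 6^j is non-zero, the ratio tends to 6.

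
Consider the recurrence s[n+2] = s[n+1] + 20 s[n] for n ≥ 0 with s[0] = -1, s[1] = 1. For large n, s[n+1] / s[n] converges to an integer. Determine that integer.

5

The characteristic equation is r^2 - r - 20 = 0, which factors as (r - 5)(r + 4) = 0.
So the roots are 5 and -4. Since |5| > |-4| and the coefficient of 5^n is non-zero, the ratio tends to 5.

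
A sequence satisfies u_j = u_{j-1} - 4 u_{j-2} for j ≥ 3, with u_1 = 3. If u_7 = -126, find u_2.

-2

Let u_2 = v.
u_3 = -12 + v
u_4 = -12 - 3v
u_5 = 36 - 7v
u_6 = 84 + 5v
u_7 = -60 + 33v
So -60 + 33v = -126, giving v = -2.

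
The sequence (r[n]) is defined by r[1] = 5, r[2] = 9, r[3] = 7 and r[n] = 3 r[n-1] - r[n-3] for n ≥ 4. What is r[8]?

r[4] = 3*7 - 5 = 16
r[5] = 3*16 - 9 = 39
r[6] = 3*39 - 7 = 110
r[7] = 3*110 - 16 = 314
r[8] = 3*314 - 39 = 903

903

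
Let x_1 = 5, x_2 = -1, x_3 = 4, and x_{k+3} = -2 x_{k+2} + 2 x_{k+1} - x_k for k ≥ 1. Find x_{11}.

x_4 = -2·4 + 2·(-1) - 5 = -15
x_5 = -2·(-15) + 2·4 - (-1) = 39
x_6 = -2·39 + 2·(-15) - 4 = -112
x_7 = -2·(-112) + 2·39 - (-15) = 317
x_8 = -2·317 + 2·(-112) - 39 = -897
x_9 = -2·(-897) + 2·317 - (-112) = 2540
x_{10} = -2·2540 + 2·(-897) - 317 = -7191
x_{11} = -2·(-7191) + 2·2540 - (-897) = 20359

20359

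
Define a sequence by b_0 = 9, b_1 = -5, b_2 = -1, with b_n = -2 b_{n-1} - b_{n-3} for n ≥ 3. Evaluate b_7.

b_3 = -2(-1) - 9 = -7
b_4 = -2(-7) - (-5) = 19
b_5 = -2(19) - (-1) = -37
b_6 = -2(-37) - (-7) = 81
b_7 = -2(81) - 19 = -181

-181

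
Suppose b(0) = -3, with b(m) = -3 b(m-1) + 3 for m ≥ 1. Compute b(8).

b(1) = -3*(-3) + 3 = 12
b(2) = -3*12 + 3 = -33
b(3) = -3*(-33) + 3 = 102
b(4) = -3*102 + 3 = -303
b(5) = -3*(-303) + 3 = 912
b(6) = -3*912 + 3 = -2733
b(7) = -3*(-2733) + 3 = 8202
b(8) = -3*8202 + 3 = -24603

-24603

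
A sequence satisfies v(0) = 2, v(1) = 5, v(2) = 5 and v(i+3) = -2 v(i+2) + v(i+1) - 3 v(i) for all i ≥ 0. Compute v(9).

-2905

v(3) = -2(5) + 5 - 3(2) = -11
v(4) = -2(-11) + 5 - 3(5) = 12
v(5) = -2(12) + (-11) - 3(5) = -50
v(6) = -2(-50) + 12 - 3(-11) = 145
v(7) = -2(145) + (-50) - 3(12) = -376
v(8) = -2(-376) + 145 - 3(-50) = 1047
v(9) = -2(1047) + (-376) - 3(145) = -2905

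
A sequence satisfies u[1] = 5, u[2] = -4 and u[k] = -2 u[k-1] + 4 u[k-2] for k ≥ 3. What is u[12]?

-927744

u[3] = -2*(-4) + 4*5 = 28
u[4] = -2*28 + 4*(-4) = -72
u[5] = -2*(-72) + 4*28 = 256
u[6] = -2*256 + 4*(-72) = -800
u[7] = -2*(-800) + 4*256 = 2624
u[8] = -2*2624 + 4*(-800) = -8448
u[9] = -2*(-8448) + 4*2624 = 27392
u[10] = -2*27392 + 4*(-8448) = -88576
u[11] = -2*(-88576) + 4*27392 = 286720
u[12] = -2*286720 + 4*(-88576) = -927744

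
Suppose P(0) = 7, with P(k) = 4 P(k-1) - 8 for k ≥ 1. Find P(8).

283992

P(1) = 4(7) - 8 = 20
P(2) = 4(20) - 8 = 72
P(3) = 4(72) - 8 = 280
P(4) = 4(280) - 8 = 1112
P(5) = 4(1112) - 8 = 4440
P(6) = 4(4440) - 8 = 17752
P(7) = 4(17752) - 8 = 71000
P(8) = 4(71000) - 8 = 283992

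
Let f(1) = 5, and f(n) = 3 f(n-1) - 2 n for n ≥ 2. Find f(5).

209

f(2) = 3·5 - 4 = 11
f(3) = 3·11 - 6 = 27
f(4) = 3·27 - 8 = 73
f(5) = 3·73 - 10 = 209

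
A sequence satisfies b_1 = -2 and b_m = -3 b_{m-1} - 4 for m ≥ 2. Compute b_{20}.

1162261466

The fixed point is -4/(1 + 3) = -1, so b_m + 1 = -3(b_{m-1} + 1).
Hence b_m = -1·(-3)^{m-1} - 1.
b_{20} = -1·(-3)^{19} - 1 = -1·-1162261467 - 1 = 1162261466.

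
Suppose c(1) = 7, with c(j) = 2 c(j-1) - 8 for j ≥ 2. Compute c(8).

-120

c(2) = 2(7) - 8 = 6
c(3) = 2(6) - 8 = 4
c(4) = 2(4) - 8 = 0
c(5) = 2(0) - 8 = -8
c(6) = 2(-8) - 8 = -24
c(7) = 2(-24) - 8 = -56
c(8) = 2(-56) - 8 = -120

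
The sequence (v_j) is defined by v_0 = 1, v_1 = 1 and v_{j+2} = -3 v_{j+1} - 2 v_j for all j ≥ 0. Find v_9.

1021

v_2 = -3·1 - 2·1 = -5
v_3 = -3·(-5) - 2·1 = 13
v_4 = -3·13 - 2·(-5) = -29
v_5 = -3·(-29) - 2·13 = 61
v_6 = -3·61 - 2·(-29) = -125
v_7 = -3·(-125) - 2·61 = 253
v_8 = -3·253 - 2·(-125) = -509
v_9 = -3·(-509) - 2·253 = 1021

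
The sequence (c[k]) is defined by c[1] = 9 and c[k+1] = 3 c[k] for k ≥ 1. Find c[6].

c[2] = 3*9 = 27
c[3] = 3*27 = 81
c[4] = 3*81 = 243
c[5] = 3*243 = 729
c[6] = 3*729 = 2187

2187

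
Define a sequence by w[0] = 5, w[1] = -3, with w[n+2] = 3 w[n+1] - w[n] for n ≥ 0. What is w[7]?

w[2] = 3·(-3) - 5 = -14
w[3] = 3·(-14) - (-3) = -39
w[4] = 3·(-39) - (-14) = -103
w[5] = 3·(-103) - (-39) = -270
w[6] = 3·(-270) - (-103) = -707
w[7] = 3·(-707) - (-270) = -1851

-1851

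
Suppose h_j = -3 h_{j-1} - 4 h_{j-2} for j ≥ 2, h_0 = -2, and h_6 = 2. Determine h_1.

Let h_1 = y.
h_2 = 8 - 3y
h_3 = -24 + 5y
h_4 = 40 - 3y
h_5 = -24 - 11y
h_6 = -88 + 45y
So -88 + 45y = 2, giving y = 2.

2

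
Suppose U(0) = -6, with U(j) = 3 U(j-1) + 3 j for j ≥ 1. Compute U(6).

U(1) = 3(-6) + 3 = -15
U(2) = 3(-15) + 6 = -39
U(3) = 3(-39) + 9 = -108
U(4) = 3(-108) + 12 = -312
U(5) = 3(-312) + 15 = -921
U(6) = 3(-921) + 18 = -2745

-2745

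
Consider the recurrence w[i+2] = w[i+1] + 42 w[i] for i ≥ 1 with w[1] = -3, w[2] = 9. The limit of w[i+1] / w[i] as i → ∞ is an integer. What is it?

7

The characteristic equation is r^2 - r - 42 = 0, which factors as (r - 7)(r + 6) = 0.
So the roots are 7 and -6. Since |7| > |-6| and the coefficient of 7^i is non-zero, the ratio tends to 7.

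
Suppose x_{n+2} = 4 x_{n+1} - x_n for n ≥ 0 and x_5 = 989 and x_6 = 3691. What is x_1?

5

Rearranging, x_{n-2} = -(x_n - 4 x_{n-1}).
x_4 = -(3691 - 4(989)) = 265
x_3 = -(989 - 4(265)) = 71
x_2 = -(265 - 4(71)) = 19
x_1 = -(71 - 4(19)) = 5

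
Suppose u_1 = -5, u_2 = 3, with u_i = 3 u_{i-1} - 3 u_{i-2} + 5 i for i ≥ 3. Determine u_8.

u_3 = 3(3) - 3(-5) + 15 = 39
u_4 = 3(39) - 3(3) + 20 = 128
u_5 = 3(128) - 3(39) + 25 = 292
u_6 = 3(292) - 3(128) + 30 = 522
u_7 = 3(522) - 3(292) + 35 = 725
u_8 = 3(725) - 3(522) + 40 = 649

649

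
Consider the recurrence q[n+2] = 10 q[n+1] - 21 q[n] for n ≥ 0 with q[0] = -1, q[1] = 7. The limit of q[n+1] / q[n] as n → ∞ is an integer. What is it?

7

The characteristic equation is r^2 - 10r + 21 = 0, which factors as (r - 7)(r - 3) = 0.
So the roots are 7 and 3. Since |7| > |3| and the coefficient of 7^n is non-zero, the ratio tends to 7.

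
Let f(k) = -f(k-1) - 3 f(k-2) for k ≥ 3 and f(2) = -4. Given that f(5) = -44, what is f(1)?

-4

Let f(1) = x.
f(3) = 4 - 3x
f(4) = 8 + 3x
f(5) = -20 + 6x
So -20 + 6x = -44, giving x = -4.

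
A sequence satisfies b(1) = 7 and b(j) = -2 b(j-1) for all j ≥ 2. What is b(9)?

b(2) = -2·7 = -14
b(3) = -2·(-14) = 28
b(4) = -2·28 = -56
b(5) = -2·(-56) = 112
b(6) = -2·112 = -224
b(7) = -2·(-224) = 448
b(8) = -2·448 = -896
b(9) = -2·(-896) = 1792

1792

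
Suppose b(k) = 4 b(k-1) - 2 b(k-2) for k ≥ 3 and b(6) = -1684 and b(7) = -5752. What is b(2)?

-5

Rearranging, b(k-2) = (b(k) - 4 b(k-1)) / -2.
b(5) = (-5752 - 4(-1684)) / -2 = 984/-2 = -492
b(4) = (-1684 - 4(-492)) / -2 = 284/-2 = -142
b(3) = (-492 - 4(-142)) / -2 = 76/-2 = -38
b(2) = (-142 - 4(-38)) / -2 = 10/-2 = -5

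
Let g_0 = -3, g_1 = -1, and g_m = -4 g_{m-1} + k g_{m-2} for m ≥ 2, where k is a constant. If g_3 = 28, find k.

g_2 = 4 - 3k
g_3 = -16 + 11k
So -16 + 11k = 28, giving k = 4.

4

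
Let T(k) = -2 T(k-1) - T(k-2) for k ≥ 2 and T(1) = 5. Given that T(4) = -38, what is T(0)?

6

Let T(0) = z.
T(2) = -10 - z
T(3) = 15 + 2z
T(4) = -20 - 3z
So -20 - 3z = -38, giving z = 6.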